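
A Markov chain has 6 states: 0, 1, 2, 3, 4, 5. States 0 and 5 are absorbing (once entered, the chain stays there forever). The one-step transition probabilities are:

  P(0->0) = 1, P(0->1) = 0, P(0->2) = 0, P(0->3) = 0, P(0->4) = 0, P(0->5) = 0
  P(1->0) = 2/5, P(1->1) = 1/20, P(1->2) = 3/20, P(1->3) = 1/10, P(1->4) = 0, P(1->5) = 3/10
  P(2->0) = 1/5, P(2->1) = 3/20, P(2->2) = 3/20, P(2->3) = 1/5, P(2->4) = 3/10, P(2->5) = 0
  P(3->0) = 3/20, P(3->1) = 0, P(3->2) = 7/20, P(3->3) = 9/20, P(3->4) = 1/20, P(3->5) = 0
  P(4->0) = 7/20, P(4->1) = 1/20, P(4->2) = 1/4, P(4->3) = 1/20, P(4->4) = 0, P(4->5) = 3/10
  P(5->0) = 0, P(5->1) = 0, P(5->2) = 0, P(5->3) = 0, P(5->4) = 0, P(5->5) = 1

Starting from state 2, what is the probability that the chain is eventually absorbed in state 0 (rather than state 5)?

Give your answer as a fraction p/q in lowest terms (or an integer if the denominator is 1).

Let a_i = P(absorbed in 0 | start in state i).
Boundary conditions: a_0 = 1, a_5 = 0.
For each transient state i, a_i = sum_j P(i->j) * a_j:
  a_1 = 2/5*a_0 + 1/20*a_1 + 3/20*a_2 + 1/10*a_3 + 0*a_4 + 3/10*a_5
  a_2 = 1/5*a_0 + 3/20*a_1 + 3/20*a_2 + 1/5*a_3 + 3/10*a_4 + 0*a_5
  a_3 = 3/20*a_0 + 0*a_1 + 7/20*a_2 + 9/20*a_3 + 1/20*a_4 + 0*a_5
  a_4 = 7/20*a_0 + 1/20*a_1 + 1/4*a_2 + 1/20*a_3 + 0*a_4 + 3/10*a_5

Substituting a_0 = 1 and a_5 = 0, rearrange to (I - Q) a = r where r[i] = P(i -> 0):
  [19/20, -3/20, -1/10, 0] . (a_1, a_2, a_3, a_4) = 2/5
  [-3/20, 17/20, -1/5, -3/10] . (a_1, a_2, a_3, a_4) = 1/5
  [0, -7/20, 11/20, -1/20] . (a_1, a_2, a_3, a_4) = 3/20
  [-1/20, -1/4, -1/20, 1] . (a_1, a_2, a_3, a_4) = 7/20

Solving yields:
  a_1 = 15443/24740
  a_2 = 18551/24740
  a_3 = 9961/12370
  a_4 = 3013/4948

Starting state is 2, so the absorption probability is a_2 = 18551/24740.

Answer: 18551/24740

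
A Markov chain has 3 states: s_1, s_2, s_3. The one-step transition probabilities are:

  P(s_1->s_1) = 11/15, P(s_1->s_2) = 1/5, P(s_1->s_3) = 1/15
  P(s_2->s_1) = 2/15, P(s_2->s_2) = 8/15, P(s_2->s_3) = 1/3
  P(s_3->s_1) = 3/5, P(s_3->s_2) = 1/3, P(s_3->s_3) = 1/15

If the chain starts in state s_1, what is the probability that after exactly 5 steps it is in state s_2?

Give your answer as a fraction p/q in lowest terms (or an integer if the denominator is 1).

Computing P^5 by repeated multiplication:
P^1 =
  s_1: [11/15, 1/5, 1/15]
  s_2: [2/15, 8/15, 1/3]
  s_3: [3/5, 1/3, 1/15]
P^2 =
  s_1: [136/225, 62/225, 3/25]
  s_2: [83/225, 19/45, 47/225]
  s_3: [118/225, 8/25, 7/45]
P^3 =
  s_1: [69/125, 1039/3375, 473/3375]
  s_2: [1526/3375, 1244/3375, 121/675]
  s_3: [1757/3375, 221/675, 19/125]
P^4 =
  s_1: [26828/50625, 5422/16875, 7531/50625]
  s_2: [24719/50625, 3511/10125, 8351/50625]
  s_3: [2906/5625, 16676/50625, 1559/10125]
P^5 =
  s_1: [395419/759375, 248267/759375, 38563/253125]
  s_2: [382178/759375, 256352/759375, 24169/151875]
  s_3: [391201/759375, 16723/50625, 117329/759375]

(P^5)[s_1 -> s_2] = 248267/759375

Answer: 248267/759375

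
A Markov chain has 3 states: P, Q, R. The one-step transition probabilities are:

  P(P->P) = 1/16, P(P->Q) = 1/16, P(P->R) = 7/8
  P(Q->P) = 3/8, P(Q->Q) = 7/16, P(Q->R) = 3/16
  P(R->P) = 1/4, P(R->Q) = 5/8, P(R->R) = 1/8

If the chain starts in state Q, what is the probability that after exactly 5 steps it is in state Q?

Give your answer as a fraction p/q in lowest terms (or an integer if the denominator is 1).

Computing P^5 by repeated multiplication:
P^1 =
  P: [1/16, 1/16, 7/8]
  Q: [3/8, 7/16, 3/16]
  R: [1/4, 5/8, 1/8]
P^2 =
  P: [63/256, 37/64, 45/256]
  Q: [15/64, 85/256, 111/256]
  R: [9/32, 47/128, 45/128]
P^3 =
  P: [1131/4096, 1549/4096, 177/512]
  Q: [507/2048, 1765/4096, 1317/4096]
  R: [249/1024, 815/2048, 735/2048]
P^4 =
  P: [16089/65536, 13067/32768, 23313/65536]
  Q: [2109/8192, 26539/65536, 22125/65536]
  R: [1041/4096, 13553/32768, 10887/32768]
P^5 =
  P: [266145/1048576, 432157/1048576, 175137/524288]
  Q: [132303/524288, 423895/1048576, 360075/1048576]
  R: [66597/262144, 212069/524288, 179025/524288]

(P^5)[Q -> Q] = 423895/1048576

Answer: 423895/1048576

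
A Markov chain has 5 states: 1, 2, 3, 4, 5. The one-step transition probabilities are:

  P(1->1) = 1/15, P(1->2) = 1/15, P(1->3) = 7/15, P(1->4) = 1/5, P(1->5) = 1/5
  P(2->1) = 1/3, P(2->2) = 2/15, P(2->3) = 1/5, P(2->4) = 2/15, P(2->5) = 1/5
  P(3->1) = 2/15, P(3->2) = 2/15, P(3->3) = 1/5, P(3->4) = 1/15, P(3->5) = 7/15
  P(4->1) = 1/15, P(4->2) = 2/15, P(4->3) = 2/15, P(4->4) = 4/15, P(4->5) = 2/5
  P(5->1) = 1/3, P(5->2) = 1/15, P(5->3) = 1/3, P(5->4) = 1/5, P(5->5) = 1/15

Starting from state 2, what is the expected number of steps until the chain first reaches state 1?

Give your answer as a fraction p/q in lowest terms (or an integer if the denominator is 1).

Let h_i = expected steps to first reach 1 from state i.
Boundary: h_1 = 0.
First-step equations for the other states:
  h_2 = 1 + 1/3*h_1 + 2/15*h_2 + 1/5*h_3 + 2/15*h_4 + 1/5*h_5
  h_3 = 1 + 2/15*h_1 + 2/15*h_2 + 1/5*h_3 + 1/15*h_4 + 7/15*h_5
  h_4 = 1 + 1/15*h_1 + 2/15*h_2 + 2/15*h_3 + 4/15*h_4 + 2/5*h_5
  h_5 = 1 + 1/3*h_1 + 1/15*h_2 + 1/3*h_3 + 1/5*h_4 + 1/15*h_5

Substituting h_1 = 0 and rearranging gives the linear system (I - Q) h = 1:
  [13/15, -1/5, -2/15, -1/5] . (h_2, h_3, h_4, h_5) = 1
  [-2/15, 4/5, -1/15, -7/15] . (h_2, h_3, h_4, h_5) = 1
  [-2/15, -2/15, 11/15, -2/5] . (h_2, h_3, h_4, h_5) = 1
  [-1/15, -1/3, -1/5, 14/15] . (h_2, h_3, h_4, h_5) = 1

Solving yields:
  h_2 = 47385/11698
  h_3 = 56415/11698
  h_4 = 30855/5849
  h_5 = 24645/5849

Starting state is 2, so the expected hitting time is h_2 = 47385/11698.

Answer: 47385/11698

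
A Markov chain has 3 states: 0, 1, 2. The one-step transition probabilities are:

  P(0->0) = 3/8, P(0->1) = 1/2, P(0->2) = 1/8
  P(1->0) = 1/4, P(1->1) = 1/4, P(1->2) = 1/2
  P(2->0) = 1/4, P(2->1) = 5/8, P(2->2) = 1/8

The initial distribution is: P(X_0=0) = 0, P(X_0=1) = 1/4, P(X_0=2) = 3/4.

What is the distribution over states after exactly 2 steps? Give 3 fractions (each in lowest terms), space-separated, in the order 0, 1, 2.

Propagating the distribution step by step (d_{t+1} = d_t * P):
d_0 = (0=0, 1=1/4, 2=3/4)
  d_1[0] = 0*3/8 + 1/4*1/4 + 3/4*1/4 = 1/4
  d_1[1] = 0*1/2 + 1/4*1/4 + 3/4*5/8 = 17/32
  d_1[2] = 0*1/8 + 1/4*1/2 + 3/4*1/8 = 7/32
d_1 = (0=1/4, 1=17/32, 2=7/32)
  d_2[0] = 1/4*3/8 + 17/32*1/4 + 7/32*1/4 = 9/32
  d_2[1] = 1/4*1/2 + 17/32*1/4 + 7/32*5/8 = 101/256
  d_2[2] = 1/4*1/8 + 17/32*1/2 + 7/32*1/8 = 83/256
d_2 = (0=9/32, 1=101/256, 2=83/256)

Answer: 9/32 101/256 83/256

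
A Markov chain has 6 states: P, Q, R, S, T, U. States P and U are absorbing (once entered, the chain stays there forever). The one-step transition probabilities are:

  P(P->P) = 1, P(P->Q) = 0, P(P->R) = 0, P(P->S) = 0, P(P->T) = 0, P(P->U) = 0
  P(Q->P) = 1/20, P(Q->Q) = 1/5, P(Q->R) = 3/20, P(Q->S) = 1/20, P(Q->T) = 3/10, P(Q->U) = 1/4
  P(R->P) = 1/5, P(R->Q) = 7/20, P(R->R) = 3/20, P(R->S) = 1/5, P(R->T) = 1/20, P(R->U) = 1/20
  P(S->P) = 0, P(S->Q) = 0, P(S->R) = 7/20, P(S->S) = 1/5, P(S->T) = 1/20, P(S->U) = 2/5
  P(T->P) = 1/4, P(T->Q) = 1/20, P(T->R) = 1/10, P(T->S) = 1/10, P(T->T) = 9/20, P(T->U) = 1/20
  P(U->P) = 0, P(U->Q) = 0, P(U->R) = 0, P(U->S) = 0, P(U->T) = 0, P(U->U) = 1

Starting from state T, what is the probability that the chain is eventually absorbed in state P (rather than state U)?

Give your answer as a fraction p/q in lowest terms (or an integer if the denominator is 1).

Answer: 21325/33849

Derivation:
Let a_i = P(absorbed in P | start in state i).
Boundary conditions: a_P = 1, a_U = 0.
For each transient state i, a_i = sum_j P(i->j) * a_j:
  a_Q = 1/20*a_P + 1/5*a_Q + 3/20*a_R + 1/20*a_S + 3/10*a_T + 1/4*a_U
  a_R = 1/5*a_P + 7/20*a_Q + 3/20*a_R + 1/5*a_S + 1/20*a_T + 1/20*a_U
  a_S = 0*a_P + 0*a_Q + 7/20*a_R + 1/5*a_S + 1/20*a_T + 2/5*a_U
  a_T = 1/4*a_P + 1/20*a_Q + 1/10*a_R + 1/10*a_S + 9/20*a_T + 1/20*a_U

Substituting a_P = 1 and a_U = 0, rearrange to (I - Q) a = r where r[i] = P(i -> P):
  [4/5, -3/20, -1/20, -3/10] . (a_Q, a_R, a_S, a_T) = 1/20
  [-7/20, 17/20, -1/5, -1/20] . (a_Q, a_R, a_S, a_T) = 1/5
  [0, -7/20, 4/5, -1/20] . (a_Q, a_R, a_S, a_T) = 0
  [-1/20, -1/10, -1/10, 11/20] . (a_Q, a_R, a_S, a_T) = 1/4

Solving yields:
  a_Q = 13844/33849
  a_R = 16981/33849
  a_S = 8762/33849
  a_T = 21325/33849

Starting state is T, so the absorption probability is a_T = 21325/33849.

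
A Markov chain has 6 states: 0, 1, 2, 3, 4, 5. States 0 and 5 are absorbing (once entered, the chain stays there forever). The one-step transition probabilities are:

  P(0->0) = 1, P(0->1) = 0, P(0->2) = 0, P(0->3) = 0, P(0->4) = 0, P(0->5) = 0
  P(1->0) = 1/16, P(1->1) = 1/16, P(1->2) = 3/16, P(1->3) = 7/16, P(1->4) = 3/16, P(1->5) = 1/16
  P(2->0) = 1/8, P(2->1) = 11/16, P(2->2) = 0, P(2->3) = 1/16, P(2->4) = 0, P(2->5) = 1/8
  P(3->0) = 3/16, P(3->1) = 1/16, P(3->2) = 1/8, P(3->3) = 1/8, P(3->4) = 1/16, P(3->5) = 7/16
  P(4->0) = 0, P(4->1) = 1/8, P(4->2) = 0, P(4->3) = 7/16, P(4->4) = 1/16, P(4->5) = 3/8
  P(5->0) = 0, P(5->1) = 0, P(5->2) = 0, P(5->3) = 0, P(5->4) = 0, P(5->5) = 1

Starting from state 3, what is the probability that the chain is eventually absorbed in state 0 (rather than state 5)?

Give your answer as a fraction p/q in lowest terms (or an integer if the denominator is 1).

Let a_i = P(absorbed in 0 | start in state i).
Boundary conditions: a_0 = 1, a_5 = 0.
For each transient state i, a_i = sum_j P(i->j) * a_j:
  a_1 = 1/16*a_0 + 1/16*a_1 + 3/16*a_2 + 7/16*a_3 + 3/16*a_4 + 1/16*a_5
  a_2 = 1/8*a_0 + 11/16*a_1 + 0*a_2 + 1/16*a_3 + 0*a_4 + 1/8*a_5
  a_3 = 3/16*a_0 + 1/16*a_1 + 1/8*a_2 + 1/8*a_3 + 1/16*a_4 + 7/16*a_5
  a_4 = 0*a_0 + 1/8*a_1 + 0*a_2 + 7/16*a_3 + 1/16*a_4 + 3/8*a_5

Substituting a_0 = 1 and a_5 = 0, rearrange to (I - Q) a = r where r[i] = P(i -> 0):
  [15/16, -3/16, -7/16, -3/16] . (a_1, a_2, a_3, a_4) = 1/16
  [-11/16, 1, -1/16, 0] . (a_1, a_2, a_3, a_4) = 1/8
  [-1/16, -1/8, 7/8, -1/16] . (a_1, a_2, a_3, a_4) = 3/16
  [-1/8, 0, -7/16, 15/16] . (a_1, a_2, a_3, a_4) = 0

Solving yields:
  a_1 = 11123/35176
  a_2 = 12707/35176
  a_3 = 10607/35176
  a_4 = 6433/35176

Starting state is 3, so the absorption probability is a_3 = 10607/35176.

Answer: 10607/35176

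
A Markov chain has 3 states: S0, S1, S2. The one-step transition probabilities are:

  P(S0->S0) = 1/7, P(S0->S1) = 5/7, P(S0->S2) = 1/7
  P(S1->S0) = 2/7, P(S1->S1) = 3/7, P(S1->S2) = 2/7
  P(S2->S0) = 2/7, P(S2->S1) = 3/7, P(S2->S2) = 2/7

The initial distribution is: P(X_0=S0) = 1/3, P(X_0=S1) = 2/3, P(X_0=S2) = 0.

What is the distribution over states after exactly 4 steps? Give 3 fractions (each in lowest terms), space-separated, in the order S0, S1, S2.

Answer: 1801/7203 3601/7203 1801/7203

Derivation:
Propagating the distribution step by step (d_{t+1} = d_t * P):
d_0 = (S0=1/3, S1=2/3, S2=0)
  d_1[S0] = 1/3*1/7 + 2/3*2/7 + 0*2/7 = 5/21
  d_1[S1] = 1/3*5/7 + 2/3*3/7 + 0*3/7 = 11/21
  d_1[S2] = 1/3*1/7 + 2/3*2/7 + 0*2/7 = 5/21
d_1 = (S0=5/21, S1=11/21, S2=5/21)
  d_2[S0] = 5/21*1/7 + 11/21*2/7 + 5/21*2/7 = 37/147
  d_2[S1] = 5/21*5/7 + 11/21*3/7 + 5/21*3/7 = 73/147
  d_2[S2] = 5/21*1/7 + 11/21*2/7 + 5/21*2/7 = 37/147
d_2 = (S0=37/147, S1=73/147, S2=37/147)
  d_3[S0] = 37/147*1/7 + 73/147*2/7 + 37/147*2/7 = 257/1029
  d_3[S1] = 37/147*5/7 + 73/147*3/7 + 37/147*3/7 = 515/1029
  d_3[S2] = 37/147*1/7 + 73/147*2/7 + 37/147*2/7 = 257/1029
d_3 = (S0=257/1029, S1=515/1029, S2=257/1029)
  d_4[S0] = 257/1029*1/7 + 515/1029*2/7 + 257/1029*2/7 = 1801/7203
  d_4[S1] = 257/1029*5/7 + 515/1029*3/7 + 257/1029*3/7 = 3601/7203
  d_4[S2] = 257/1029*1/7 + 515/1029*2/7 + 257/1029*2/7 = 1801/7203
d_4 = (S0=1801/7203, S1=3601/7203, S2=1801/7203)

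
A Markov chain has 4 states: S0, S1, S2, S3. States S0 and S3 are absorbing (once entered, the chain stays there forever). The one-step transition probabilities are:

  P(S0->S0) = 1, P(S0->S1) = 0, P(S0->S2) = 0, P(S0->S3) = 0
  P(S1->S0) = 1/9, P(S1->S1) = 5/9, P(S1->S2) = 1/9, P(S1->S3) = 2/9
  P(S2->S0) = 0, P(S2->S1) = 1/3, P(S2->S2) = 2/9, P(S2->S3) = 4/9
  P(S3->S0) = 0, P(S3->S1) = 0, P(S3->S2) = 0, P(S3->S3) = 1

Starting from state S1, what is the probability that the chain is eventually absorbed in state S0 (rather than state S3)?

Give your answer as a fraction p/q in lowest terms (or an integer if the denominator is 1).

Let a_i = P(absorbed in S0 | start in state i).
Boundary conditions: a_S0 = 1, a_S3 = 0.
For each transient state i, a_i = sum_j P(i->j) * a_j:
  a_S1 = 1/9*a_S0 + 5/9*a_S1 + 1/9*a_S2 + 2/9*a_S3
  a_S2 = 0*a_S0 + 1/3*a_S1 + 2/9*a_S2 + 4/9*a_S3

Substituting a_S0 = 1 and a_S3 = 0, rearrange to (I - Q) a = r where r[i] = P(i -> S0):
  [4/9, -1/9] . (a_S1, a_S2) = 1/9
  [-1/3, 7/9] . (a_S1, a_S2) = 0

Solving yields:
  a_S1 = 7/25
  a_S2 = 3/25

Starting state is S1, so the absorption probability is a_S1 = 7/25.

Answer: 7/25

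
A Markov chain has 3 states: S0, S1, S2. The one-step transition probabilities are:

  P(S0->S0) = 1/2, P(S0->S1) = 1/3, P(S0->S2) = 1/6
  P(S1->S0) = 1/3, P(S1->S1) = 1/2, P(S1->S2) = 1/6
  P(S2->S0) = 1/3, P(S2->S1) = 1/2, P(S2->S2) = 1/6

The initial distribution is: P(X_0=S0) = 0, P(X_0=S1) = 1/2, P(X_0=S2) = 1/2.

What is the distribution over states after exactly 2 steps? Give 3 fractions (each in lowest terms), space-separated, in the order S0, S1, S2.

Answer: 7/18 4/9 1/6

Derivation:
Propagating the distribution step by step (d_{t+1} = d_t * P):
d_0 = (S0=0, S1=1/2, S2=1/2)
  d_1[S0] = 0*1/2 + 1/2*1/3 + 1/2*1/3 = 1/3
  d_1[S1] = 0*1/3 + 1/2*1/2 + 1/2*1/2 = 1/2
  d_1[S2] = 0*1/6 + 1/2*1/6 + 1/2*1/6 = 1/6
d_1 = (S0=1/3, S1=1/2, S2=1/6)
  d_2[S0] = 1/3*1/2 + 1/2*1/3 + 1/6*1/3 = 7/18
  d_2[S1] = 1/3*1/3 + 1/2*1/2 + 1/6*1/2 = 4/9
  d_2[S2] = 1/3*1/6 + 1/2*1/6 + 1/6*1/6 = 1/6
d_2 = (S0=7/18, S1=4/9, S2=1/6)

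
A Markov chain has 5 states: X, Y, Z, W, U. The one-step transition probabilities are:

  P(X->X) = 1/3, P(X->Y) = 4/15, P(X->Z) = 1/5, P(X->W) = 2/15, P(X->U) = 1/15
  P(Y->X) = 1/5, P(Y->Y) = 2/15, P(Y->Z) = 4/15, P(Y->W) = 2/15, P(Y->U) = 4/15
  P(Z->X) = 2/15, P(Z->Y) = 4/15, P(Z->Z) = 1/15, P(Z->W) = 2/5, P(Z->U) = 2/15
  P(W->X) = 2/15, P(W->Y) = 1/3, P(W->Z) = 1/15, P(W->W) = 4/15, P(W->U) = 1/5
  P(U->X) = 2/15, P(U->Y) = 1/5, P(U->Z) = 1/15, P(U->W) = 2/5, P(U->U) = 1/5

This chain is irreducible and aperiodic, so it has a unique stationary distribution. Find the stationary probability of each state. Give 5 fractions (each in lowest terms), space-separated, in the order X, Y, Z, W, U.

Answer: 9260/49619 11882/49619 6919/49619 12538/49619 9020/49619

Derivation:
The stationary distribution satisfies pi = pi * P, i.e.:
  pi_X = 1/3*pi_X + 1/5*pi_Y + 2/15*pi_Z + 2/15*pi_W + 2/15*pi_U
  pi_Y = 4/15*pi_X + 2/15*pi_Y + 4/15*pi_Z + 1/3*pi_W + 1/5*pi_U
  pi_Z = 1/5*pi_X + 4/15*pi_Y + 1/15*pi_Z + 1/15*pi_W + 1/15*pi_U
  pi_W = 2/15*pi_X + 2/15*pi_Y + 2/5*pi_Z + 4/15*pi_W + 2/5*pi_U
  pi_U = 1/15*pi_X + 4/15*pi_Y + 2/15*pi_Z + 1/5*pi_W + 1/5*pi_U
with normalization: pi_X + pi_Y + pi_Z + pi_W + pi_U = 1.

Using the first 4 balance equations plus normalization, the linear system A*pi = b is:
  [-2/3, 1/5, 2/15, 2/15, 2/15] . pi = 0
  [4/15, -13/15, 4/15, 1/3, 1/5] . pi = 0
  [1/5, 4/15, -14/15, 1/15, 1/15] . pi = 0
  [2/15, 2/15, 2/5, -11/15, 2/5] . pi = 0
  [1, 1, 1, 1, 1] . pi = 1

Solving yields:
  pi_X = 9260/49619
  pi_Y = 11882/49619
  pi_Z = 6919/49619
  pi_W = 12538/49619
  pi_U = 9020/49619

Verification (pi * P):
  9260/49619*1/3 + 11882/49619*1/5 + 6919/49619*2/15 + 12538/49619*2/15 + 9020/49619*2/15 = 9260/49619 = pi_X  (ok)
  9260/49619*4/15 + 11882/49619*2/15 + 6919/49619*4/15 + 12538/49619*1/3 + 9020/49619*1/5 = 11882/49619 = pi_Y  (ok)
  9260/49619*1/5 + 11882/49619*4/15 + 6919/49619*1/15 + 12538/49619*1/15 + 9020/49619*1/15 = 6919/49619 = pi_Z  (ok)
  9260/49619*2/15 + 11882/49619*2/15 + 6919/49619*2/5 + 12538/49619*4/15 + 9020/49619*2/5 = 12538/49619 = pi_W  (ok)
  9260/49619*1/15 + 11882/49619*4/15 + 6919/49619*2/15 + 12538/49619*1/5 + 9020/49619*1/5 = 9020/49619 = pi_U  (ok)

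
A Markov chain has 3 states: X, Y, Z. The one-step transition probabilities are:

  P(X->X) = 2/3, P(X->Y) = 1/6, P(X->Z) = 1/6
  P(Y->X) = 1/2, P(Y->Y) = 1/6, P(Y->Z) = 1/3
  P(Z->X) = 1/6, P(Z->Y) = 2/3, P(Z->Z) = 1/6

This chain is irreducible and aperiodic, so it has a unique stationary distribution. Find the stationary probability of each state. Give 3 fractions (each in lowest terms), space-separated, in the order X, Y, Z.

The stationary distribution satisfies pi = pi * P, i.e.:
  pi_X = 2/3*pi_X + 1/2*pi_Y + 1/6*pi_Z
  pi_Y = 1/6*pi_X + 1/6*pi_Y + 2/3*pi_Z
  pi_Z = 1/6*pi_X + 1/3*pi_Y + 1/6*pi_Z
with normalization: pi_X + pi_Y + pi_Z = 1.

Using the first 2 balance equations plus normalization, the linear system A*pi = b is:
  [-1/3, 1/2, 1/6] . pi = 0
  [1/6, -5/6, 2/3] . pi = 0
  [1, 1, 1] . pi = 1

Solving yields:
  pi_X = 17/33
  pi_Y = 3/11
  pi_Z = 7/33

Verification (pi * P):
  17/33*2/3 + 3/11*1/2 + 7/33*1/6 = 17/33 = pi_X  (ok)
  17/33*1/6 + 3/11*1/6 + 7/33*2/3 = 3/11 = pi_Y  (ok)
  17/33*1/6 + 3/11*1/3 + 7/33*1/6 = 7/33 = pi_Z  (ok)

Answer: 17/33 3/11 7/33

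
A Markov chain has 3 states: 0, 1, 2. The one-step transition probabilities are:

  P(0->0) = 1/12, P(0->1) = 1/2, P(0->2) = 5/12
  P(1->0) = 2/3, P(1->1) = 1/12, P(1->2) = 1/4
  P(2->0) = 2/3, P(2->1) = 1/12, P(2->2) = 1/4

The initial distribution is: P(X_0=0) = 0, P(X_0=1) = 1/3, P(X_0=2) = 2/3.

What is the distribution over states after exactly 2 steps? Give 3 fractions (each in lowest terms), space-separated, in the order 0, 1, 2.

Answer: 5/18 13/36 13/36

Derivation:
Propagating the distribution step by step (d_{t+1} = d_t * P):
d_0 = (0=0, 1=1/3, 2=2/3)
  d_1[0] = 0*1/12 + 1/3*2/3 + 2/3*2/3 = 2/3
  d_1[1] = 0*1/2 + 1/3*1/12 + 2/3*1/12 = 1/12
  d_1[2] = 0*5/12 + 1/3*1/4 + 2/3*1/4 = 1/4
d_1 = (0=2/3, 1=1/12, 2=1/4)
  d_2[0] = 2/3*1/12 + 1/12*2/3 + 1/4*2/3 = 5/18
  d_2[1] = 2/3*1/2 + 1/12*1/12 + 1/4*1/12 = 13/36
  d_2[2] = 2/3*5/12 + 1/12*1/4 + 1/4*1/4 = 13/36
d_2 = (0=5/18, 1=13/36, 2=13/36)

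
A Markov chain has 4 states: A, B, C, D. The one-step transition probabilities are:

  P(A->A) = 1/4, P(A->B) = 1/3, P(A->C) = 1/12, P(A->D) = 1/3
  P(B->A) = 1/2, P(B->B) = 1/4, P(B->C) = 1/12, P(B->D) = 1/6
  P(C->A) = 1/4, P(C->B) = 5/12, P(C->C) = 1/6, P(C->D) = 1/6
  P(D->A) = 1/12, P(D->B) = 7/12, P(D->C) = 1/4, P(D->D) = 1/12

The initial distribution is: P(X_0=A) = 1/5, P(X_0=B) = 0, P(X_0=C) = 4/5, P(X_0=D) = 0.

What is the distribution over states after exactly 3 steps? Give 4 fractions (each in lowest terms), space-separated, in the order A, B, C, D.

Answer: 889/2880 521/1440 121/960 293/1440

Derivation:
Propagating the distribution step by step (d_{t+1} = d_t * P):
d_0 = (A=1/5, B=0, C=4/5, D=0)
  d_1[A] = 1/5*1/4 + 0*1/2 + 4/5*1/4 + 0*1/12 = 1/4
  d_1[B] = 1/5*1/3 + 0*1/4 + 4/5*5/12 + 0*7/12 = 2/5
  d_1[C] = 1/5*1/12 + 0*1/12 + 4/5*1/6 + 0*1/4 = 3/20
  d_1[D] = 1/5*1/3 + 0*1/6 + 4/5*1/6 + 0*1/12 = 1/5
d_1 = (A=1/4, B=2/5, C=3/20, D=1/5)
  d_2[A] = 1/4*1/4 + 2/5*1/2 + 3/20*1/4 + 1/5*1/12 = 19/60
  d_2[B] = 1/4*1/3 + 2/5*1/4 + 3/20*5/12 + 1/5*7/12 = 29/80
  d_2[C] = 1/4*1/12 + 2/5*1/12 + 3/20*1/6 + 1/5*1/4 = 31/240
  d_2[D] = 1/4*1/3 + 2/5*1/6 + 3/20*1/6 + 1/5*1/12 = 23/120
d_2 = (A=19/60, B=29/80, C=31/240, D=23/120)
  d_3[A] = 19/60*1/4 + 29/80*1/2 + 31/240*1/4 + 23/120*1/12 = 889/2880
  d_3[B] = 19/60*1/3 + 29/80*1/4 + 31/240*5/12 + 23/120*7/12 = 521/1440
  d_3[C] = 19/60*1/12 + 29/80*1/12 + 31/240*1/6 + 23/120*1/4 = 121/960
  d_3[D] = 19/60*1/3 + 29/80*1/6 + 31/240*1/6 + 23/120*1/12 = 293/1440
d_3 = (A=889/2880, B=521/1440, C=121/960, D=293/1440)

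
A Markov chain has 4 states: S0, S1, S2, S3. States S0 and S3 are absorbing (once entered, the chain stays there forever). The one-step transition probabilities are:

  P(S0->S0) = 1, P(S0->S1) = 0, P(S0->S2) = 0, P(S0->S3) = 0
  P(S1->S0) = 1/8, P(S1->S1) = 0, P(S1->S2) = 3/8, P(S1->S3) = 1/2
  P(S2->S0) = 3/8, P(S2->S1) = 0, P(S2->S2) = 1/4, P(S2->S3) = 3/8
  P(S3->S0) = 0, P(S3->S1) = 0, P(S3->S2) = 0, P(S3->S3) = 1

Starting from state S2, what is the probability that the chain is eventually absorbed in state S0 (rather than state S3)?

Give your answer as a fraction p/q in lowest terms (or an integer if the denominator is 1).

Let a_i = P(absorbed in S0 | start in state i).
Boundary conditions: a_S0 = 1, a_S3 = 0.
For each transient state i, a_i = sum_j P(i->j) * a_j:
  a_S1 = 1/8*a_S0 + 0*a_S1 + 3/8*a_S2 + 1/2*a_S3
  a_S2 = 3/8*a_S0 + 0*a_S1 + 1/4*a_S2 + 3/8*a_S3

Substituting a_S0 = 1 and a_S3 = 0, rearrange to (I - Q) a = r where r[i] = P(i -> S0):
  [1, -3/8] . (a_S1, a_S2) = 1/8
  [0, 3/4] . (a_S1, a_S2) = 3/8

Solving yields:
  a_S1 = 5/16
  a_S2 = 1/2

Starting state is S2, so the absorption probability is a_S2 = 1/2.

Answer: 1/2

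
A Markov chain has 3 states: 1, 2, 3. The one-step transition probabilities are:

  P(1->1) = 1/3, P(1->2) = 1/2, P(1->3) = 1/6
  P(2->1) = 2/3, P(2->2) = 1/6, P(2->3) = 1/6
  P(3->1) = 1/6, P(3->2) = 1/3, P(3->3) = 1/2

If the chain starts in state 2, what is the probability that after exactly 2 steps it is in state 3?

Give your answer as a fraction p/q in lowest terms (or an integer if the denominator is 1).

Answer: 2/9

Derivation:
Computing P^2 by repeated multiplication:
P^1 =
  1: [1/3, 1/2, 1/6]
  2: [2/3, 1/6, 1/6]
  3: [1/6, 1/3, 1/2]
P^2 =
  1: [17/36, 11/36, 2/9]
  2: [13/36, 5/12, 2/9]
  3: [13/36, 11/36, 1/3]

(P^2)[2 -> 3] = 2/9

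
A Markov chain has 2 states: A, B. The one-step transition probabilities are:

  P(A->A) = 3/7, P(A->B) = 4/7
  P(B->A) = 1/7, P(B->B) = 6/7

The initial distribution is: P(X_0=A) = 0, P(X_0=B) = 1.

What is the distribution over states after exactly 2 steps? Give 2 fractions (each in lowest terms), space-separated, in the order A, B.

Answer: 9/49 40/49

Derivation:
Propagating the distribution step by step (d_{t+1} = d_t * P):
d_0 = (A=0, B=1)
  d_1[A] = 0*3/7 + 1*1/7 = 1/7
  d_1[B] = 0*4/7 + 1*6/7 = 6/7
d_1 = (A=1/7, B=6/7)
  d_2[A] = 1/7*3/7 + 6/7*1/7 = 9/49
  d_2[B] = 1/7*4/7 + 6/7*6/7 = 40/49
d_2 = (A=9/49, B=40/49)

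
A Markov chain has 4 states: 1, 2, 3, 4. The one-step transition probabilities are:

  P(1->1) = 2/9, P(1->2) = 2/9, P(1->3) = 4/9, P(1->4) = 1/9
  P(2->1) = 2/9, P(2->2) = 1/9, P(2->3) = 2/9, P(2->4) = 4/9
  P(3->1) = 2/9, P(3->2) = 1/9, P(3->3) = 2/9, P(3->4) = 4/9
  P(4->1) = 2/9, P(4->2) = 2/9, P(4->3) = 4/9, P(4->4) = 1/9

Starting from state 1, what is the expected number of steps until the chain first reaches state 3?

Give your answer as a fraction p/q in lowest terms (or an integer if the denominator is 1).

Let h_i = expected steps to first reach 3 from state i.
Boundary: h_3 = 0.
First-step equations for the other states:
  h_1 = 1 + 2/9*h_1 + 2/9*h_2 + 4/9*h_3 + 1/9*h_4
  h_2 = 1 + 2/9*h_1 + 1/9*h_2 + 2/9*h_3 + 4/9*h_4
  h_4 = 1 + 2/9*h_1 + 2/9*h_2 + 4/9*h_3 + 1/9*h_4

Substituting h_3 = 0 and rearranging gives the linear system (I - Q) h = 1:
  [7/9, -2/9, -1/9] . (h_1, h_2, h_4) = 1
  [-2/9, 8/9, -4/9] . (h_1, h_2, h_4) = 1
  [-2/9, -2/9, 8/9] . (h_1, h_2, h_4) = 1

Solving yields:
  h_1 = 5/2
  h_2 = 3
  h_4 = 5/2

Starting state is 1, so the expected hitting time is h_1 = 5/2.

Answer: 5/2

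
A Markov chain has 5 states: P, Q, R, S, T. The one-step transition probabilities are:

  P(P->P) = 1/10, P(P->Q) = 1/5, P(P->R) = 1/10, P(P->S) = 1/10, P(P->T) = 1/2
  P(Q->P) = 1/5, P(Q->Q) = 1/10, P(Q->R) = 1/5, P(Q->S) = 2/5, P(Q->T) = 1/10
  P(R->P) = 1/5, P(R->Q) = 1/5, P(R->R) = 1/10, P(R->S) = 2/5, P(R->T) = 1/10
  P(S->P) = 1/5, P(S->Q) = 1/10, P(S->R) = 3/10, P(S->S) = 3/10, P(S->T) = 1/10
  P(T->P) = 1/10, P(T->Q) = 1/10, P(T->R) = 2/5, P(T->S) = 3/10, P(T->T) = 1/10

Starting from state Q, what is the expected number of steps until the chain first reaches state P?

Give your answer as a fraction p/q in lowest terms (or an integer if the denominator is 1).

Let h_i = expected steps to first reach P from state i.
Boundary: h_P = 0.
First-step equations for the other states:
  h_Q = 1 + 1/5*h_P + 1/10*h_Q + 1/5*h_R + 2/5*h_S + 1/10*h_T
  h_R = 1 + 1/5*h_P + 1/5*h_Q + 1/10*h_R + 2/5*h_S + 1/10*h_T
  h_S = 1 + 1/5*h_P + 1/10*h_Q + 3/10*h_R + 3/10*h_S + 1/10*h_T
  h_T = 1 + 1/10*h_P + 1/10*h_Q + 2/5*h_R + 3/10*h_S + 1/10*h_T

Substituting h_P = 0 and rearranging gives the linear system (I - Q) h = 1:
  [9/10, -1/5, -2/5, -1/10] . (h_Q, h_R, h_S, h_T) = 1
  [-1/5, 9/10, -2/5, -1/10] . (h_Q, h_R, h_S, h_T) = 1
  [-1/10, -3/10, 7/10, -1/10] . (h_Q, h_R, h_S, h_T) = 1
  [-1/10, -2/5, -3/10, 9/10] . (h_Q, h_R, h_S, h_T) = 1

Solving yields:
  h_Q = 100/19
  h_R = 100/19
  h_S = 100/19
  h_T = 110/19

Starting state is Q, so the expected hitting time is h_Q = 100/19.

Answer: 100/19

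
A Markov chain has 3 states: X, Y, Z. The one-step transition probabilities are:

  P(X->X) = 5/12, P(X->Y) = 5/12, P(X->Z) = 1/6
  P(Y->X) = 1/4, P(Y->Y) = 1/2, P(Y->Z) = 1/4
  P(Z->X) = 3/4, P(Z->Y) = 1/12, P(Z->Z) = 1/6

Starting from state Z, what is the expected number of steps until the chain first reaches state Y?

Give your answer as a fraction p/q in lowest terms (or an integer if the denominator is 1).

Let h_i = expected steps to first reach Y from state i.
Boundary: h_Y = 0.
First-step equations for the other states:
  h_X = 1 + 5/12*h_X + 5/12*h_Y + 1/6*h_Z
  h_Z = 1 + 3/4*h_X + 1/12*h_Y + 1/6*h_Z

Substituting h_Y = 0 and rearranging gives the linear system (I - Q) h = 1:
  [7/12, -1/6] . (h_X, h_Z) = 1
  [-3/4, 5/6] . (h_X, h_Z) = 1

Solving yields:
  h_X = 36/13
  h_Z = 48/13

Starting state is Z, so the expected hitting time is h_Z = 48/13.

Answer: 48/13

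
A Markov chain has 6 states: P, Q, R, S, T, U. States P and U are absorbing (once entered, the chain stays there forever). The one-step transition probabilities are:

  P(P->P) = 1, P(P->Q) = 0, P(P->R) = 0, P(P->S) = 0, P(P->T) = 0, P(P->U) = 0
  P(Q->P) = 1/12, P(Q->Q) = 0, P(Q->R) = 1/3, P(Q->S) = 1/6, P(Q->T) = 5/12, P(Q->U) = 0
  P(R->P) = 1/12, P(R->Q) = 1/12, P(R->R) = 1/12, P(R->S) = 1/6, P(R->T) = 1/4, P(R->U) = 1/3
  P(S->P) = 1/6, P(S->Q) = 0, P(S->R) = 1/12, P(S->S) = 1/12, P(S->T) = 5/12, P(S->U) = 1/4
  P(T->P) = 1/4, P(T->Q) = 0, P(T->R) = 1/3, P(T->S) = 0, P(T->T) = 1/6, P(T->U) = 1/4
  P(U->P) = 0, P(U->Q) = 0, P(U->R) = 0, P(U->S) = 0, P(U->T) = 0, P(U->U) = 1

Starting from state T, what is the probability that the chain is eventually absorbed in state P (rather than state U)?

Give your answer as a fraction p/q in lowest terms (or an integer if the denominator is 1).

Let a_i = P(absorbed in P | start in state i).
Boundary conditions: a_P = 1, a_U = 0.
For each transient state i, a_i = sum_j P(i->j) * a_j:
  a_Q = 1/12*a_P + 0*a_Q + 1/3*a_R + 1/6*a_S + 5/12*a_T + 0*a_U
  a_R = 1/12*a_P + 1/12*a_Q + 1/12*a_R + 1/6*a_S + 1/4*a_T + 1/3*a_U
  a_S = 1/6*a_P + 0*a_Q + 1/12*a_R + 1/12*a_S + 5/12*a_T + 1/4*a_U
  a_T = 1/4*a_P + 0*a_Q + 1/3*a_R + 0*a_S + 1/6*a_T + 1/4*a_U

Substituting a_P = 1 and a_U = 0, rearrange to (I - Q) a = r where r[i] = P(i -> P):
  [1, -1/3, -1/6, -5/12] . (a_Q, a_R, a_S, a_T) = 1/12
  [-1/12, 11/12, -1/6, -1/4] . (a_Q, a_R, a_S, a_T) = 1/12
  [0, -1/12, 11/12, -5/12] . (a_Q, a_R, a_S, a_T) = 1/6
  [0, -1/3, 0, 5/6] . (a_Q, a_R, a_S, a_T) = 1/4

Solving yields:
  a_Q = 1673/3832
  a_R = 1231/3832
  a_S = 1555/3832
  a_T = 821/1916

Starting state is T, so the absorption probability is a_T = 821/1916.

Answer: 821/1916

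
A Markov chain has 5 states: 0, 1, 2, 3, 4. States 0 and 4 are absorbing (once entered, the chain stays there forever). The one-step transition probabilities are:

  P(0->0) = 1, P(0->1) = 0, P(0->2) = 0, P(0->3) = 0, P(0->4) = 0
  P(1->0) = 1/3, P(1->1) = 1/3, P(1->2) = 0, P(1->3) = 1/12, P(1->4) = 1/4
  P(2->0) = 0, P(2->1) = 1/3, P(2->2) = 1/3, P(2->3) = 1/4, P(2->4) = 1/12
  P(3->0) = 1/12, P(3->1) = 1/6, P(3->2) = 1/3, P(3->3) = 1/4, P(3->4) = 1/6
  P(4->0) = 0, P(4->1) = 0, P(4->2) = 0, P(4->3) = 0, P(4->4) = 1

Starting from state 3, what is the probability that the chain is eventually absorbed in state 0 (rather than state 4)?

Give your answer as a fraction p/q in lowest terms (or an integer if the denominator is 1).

Answer: 3/7

Derivation:
Let a_i = P(absorbed in 0 | start in state i).
Boundary conditions: a_0 = 1, a_4 = 0.
For each transient state i, a_i = sum_j P(i->j) * a_j:
  a_1 = 1/3*a_0 + 1/3*a_1 + 0*a_2 + 1/12*a_3 + 1/4*a_4
  a_2 = 0*a_0 + 1/3*a_1 + 1/3*a_2 + 1/4*a_3 + 1/12*a_4
  a_3 = 1/12*a_0 + 1/6*a_1 + 1/3*a_2 + 1/4*a_3 + 1/6*a_4

Substituting a_0 = 1 and a_4 = 0, rearrange to (I - Q) a = r where r[i] = P(i -> 0):
  [2/3, 0, -1/12] . (a_1, a_2, a_3) = 1/3
  [-1/3, 2/3, -1/4] . (a_1, a_2, a_3) = 0
  [-1/6, -1/3, 3/4] . (a_1, a_2, a_3) = 1/12

Solving yields:
  a_1 = 31/56
  a_2 = 7/16
  a_3 = 3/7

Starting state is 3, so the absorption probability is a_3 = 3/7.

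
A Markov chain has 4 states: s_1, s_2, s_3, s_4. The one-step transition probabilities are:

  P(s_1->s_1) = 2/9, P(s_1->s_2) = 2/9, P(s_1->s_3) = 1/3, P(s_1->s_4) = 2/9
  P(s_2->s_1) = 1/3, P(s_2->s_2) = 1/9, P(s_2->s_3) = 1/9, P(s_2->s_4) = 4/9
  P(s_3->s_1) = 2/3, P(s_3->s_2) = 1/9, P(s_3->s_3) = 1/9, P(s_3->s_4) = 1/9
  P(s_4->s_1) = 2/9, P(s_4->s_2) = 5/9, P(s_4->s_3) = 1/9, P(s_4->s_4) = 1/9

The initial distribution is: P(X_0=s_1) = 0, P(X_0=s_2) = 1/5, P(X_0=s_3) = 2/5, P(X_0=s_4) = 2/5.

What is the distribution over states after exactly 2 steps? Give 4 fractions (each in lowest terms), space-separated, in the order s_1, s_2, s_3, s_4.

Propagating the distribution step by step (d_{t+1} = d_t * P):
d_0 = (s_1=0, s_2=1/5, s_3=2/5, s_4=2/5)
  d_1[s_1] = 0*2/9 + 1/5*1/3 + 2/5*2/3 + 2/5*2/9 = 19/45
  d_1[s_2] = 0*2/9 + 1/5*1/9 + 2/5*1/9 + 2/5*5/9 = 13/45
  d_1[s_3] = 0*1/3 + 1/5*1/9 + 2/5*1/9 + 2/5*1/9 = 1/9
  d_1[s_4] = 0*2/9 + 1/5*4/9 + 2/5*1/9 + 2/5*1/9 = 8/45
d_1 = (s_1=19/45, s_2=13/45, s_3=1/9, s_4=8/45)
  d_2[s_1] = 19/45*2/9 + 13/45*1/3 + 1/9*2/3 + 8/45*2/9 = 41/135
  d_2[s_2] = 19/45*2/9 + 13/45*1/9 + 1/9*1/9 + 8/45*5/9 = 32/135
  d_2[s_3] = 19/45*1/3 + 13/45*1/9 + 1/9*1/9 + 8/45*1/9 = 83/405
  d_2[s_4] = 19/45*2/9 + 13/45*4/9 + 1/9*1/9 + 8/45*1/9 = 103/405
d_2 = (s_1=41/135, s_2=32/135, s_3=83/405, s_4=103/405)

Answer: 41/135 32/135 83/405 103/405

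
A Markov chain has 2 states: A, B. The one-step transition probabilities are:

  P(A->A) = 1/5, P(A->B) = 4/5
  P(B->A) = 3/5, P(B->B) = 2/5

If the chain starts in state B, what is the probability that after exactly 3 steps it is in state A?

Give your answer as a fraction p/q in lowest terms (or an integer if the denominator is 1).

Answer: 57/125

Derivation:
Computing P^3 by repeated multiplication:
P^1 =
  A: [1/5, 4/5]
  B: [3/5, 2/5]
P^2 =
  A: [13/25, 12/25]
  B: [9/25, 16/25]
P^3 =
  A: [49/125, 76/125]
  B: [57/125, 68/125]

(P^3)[B -> A] = 57/125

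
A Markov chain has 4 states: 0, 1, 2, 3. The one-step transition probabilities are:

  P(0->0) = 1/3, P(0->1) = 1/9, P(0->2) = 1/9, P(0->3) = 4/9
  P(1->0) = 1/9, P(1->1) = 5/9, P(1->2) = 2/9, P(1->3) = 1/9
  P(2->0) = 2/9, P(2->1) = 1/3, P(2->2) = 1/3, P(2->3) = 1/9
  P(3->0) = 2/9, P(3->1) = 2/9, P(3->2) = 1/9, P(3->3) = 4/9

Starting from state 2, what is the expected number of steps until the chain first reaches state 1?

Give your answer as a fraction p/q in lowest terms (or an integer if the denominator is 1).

Let h_i = expected steps to first reach 1 from state i.
Boundary: h_1 = 0.
First-step equations for the other states:
  h_0 = 1 + 1/3*h_0 + 1/9*h_1 + 1/9*h_2 + 4/9*h_3
  h_2 = 1 + 2/9*h_0 + 1/3*h_1 + 1/3*h_2 + 1/9*h_3
  h_3 = 1 + 2/9*h_0 + 2/9*h_1 + 1/9*h_2 + 4/9*h_3

Substituting h_1 = 0 and rearranging gives the linear system (I - Q) h = 1:
  [2/3, -1/9, -4/9] . (h_0, h_2, h_3) = 1
  [-2/9, 2/3, -1/9] . (h_0, h_2, h_3) = 1
  [-2/9, -1/9, 5/9] . (h_0, h_2, h_3) = 1

Solving yields:
  h_0 = 567/106
  h_2 = 216/53
  h_3 = 252/53

Starting state is 2, so the expected hitting time is h_2 = 216/53.

Answer: 216/53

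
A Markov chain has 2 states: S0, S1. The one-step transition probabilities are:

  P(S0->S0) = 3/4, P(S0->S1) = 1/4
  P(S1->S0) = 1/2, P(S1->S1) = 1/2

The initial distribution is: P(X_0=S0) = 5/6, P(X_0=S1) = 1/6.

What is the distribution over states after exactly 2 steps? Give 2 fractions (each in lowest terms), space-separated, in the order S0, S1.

Propagating the distribution step by step (d_{t+1} = d_t * P):
d_0 = (S0=5/6, S1=1/6)
  d_1[S0] = 5/6*3/4 + 1/6*1/2 = 17/24
  d_1[S1] = 5/6*1/4 + 1/6*1/2 = 7/24
d_1 = (S0=17/24, S1=7/24)
  d_2[S0] = 17/24*3/4 + 7/24*1/2 = 65/96
  d_2[S1] = 17/24*1/4 + 7/24*1/2 = 31/96
d_2 = (S0=65/96, S1=31/96)

Answer: 65/96 31/96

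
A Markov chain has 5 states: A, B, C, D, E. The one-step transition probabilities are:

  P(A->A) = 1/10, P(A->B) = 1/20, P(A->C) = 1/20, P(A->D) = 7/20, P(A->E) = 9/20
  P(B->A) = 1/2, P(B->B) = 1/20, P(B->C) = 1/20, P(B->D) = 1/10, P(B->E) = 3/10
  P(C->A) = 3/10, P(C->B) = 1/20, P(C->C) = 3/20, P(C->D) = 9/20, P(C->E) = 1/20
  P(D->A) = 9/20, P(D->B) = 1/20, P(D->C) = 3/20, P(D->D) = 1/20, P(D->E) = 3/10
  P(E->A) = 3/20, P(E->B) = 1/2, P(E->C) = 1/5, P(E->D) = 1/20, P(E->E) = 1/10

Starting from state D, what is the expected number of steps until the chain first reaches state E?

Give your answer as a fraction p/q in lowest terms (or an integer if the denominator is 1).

Let h_i = expected steps to first reach E from state i.
Boundary: h_E = 0.
First-step equations for the other states:
  h_A = 1 + 1/10*h_A + 1/20*h_B + 1/20*h_C + 7/20*h_D + 9/20*h_E
  h_B = 1 + 1/2*h_A + 1/20*h_B + 1/20*h_C + 1/10*h_D + 3/10*h_E
  h_C = 1 + 3/10*h_A + 1/20*h_B + 3/20*h_C + 9/20*h_D + 1/20*h_E
  h_D = 1 + 9/20*h_A + 1/20*h_B + 3/20*h_C + 1/20*h_D + 3/10*h_E

Substituting h_E = 0 and rearranging gives the linear system (I - Q) h = 1:
  [9/10, -1/20, -1/20, -7/20] . (h_A, h_B, h_C, h_D) = 1
  [-1/2, 19/20, -1/20, -1/10] . (h_A, h_B, h_C, h_D) = 1
  [-3/10, -1/20, 17/20, -9/20] . (h_A, h_B, h_C, h_D) = 1
  [-9/20, -1/20, -3/20, 19/20] . (h_A, h_B, h_C, h_D) = 1

Solving yields:
  h_A = 92800/34199
  h_B = 103220/34199
  h_C = 135600/34199
  h_D = 106800/34199

Starting state is D, so the expected hitting time is h_D = 106800/34199.

Answer: 106800/34199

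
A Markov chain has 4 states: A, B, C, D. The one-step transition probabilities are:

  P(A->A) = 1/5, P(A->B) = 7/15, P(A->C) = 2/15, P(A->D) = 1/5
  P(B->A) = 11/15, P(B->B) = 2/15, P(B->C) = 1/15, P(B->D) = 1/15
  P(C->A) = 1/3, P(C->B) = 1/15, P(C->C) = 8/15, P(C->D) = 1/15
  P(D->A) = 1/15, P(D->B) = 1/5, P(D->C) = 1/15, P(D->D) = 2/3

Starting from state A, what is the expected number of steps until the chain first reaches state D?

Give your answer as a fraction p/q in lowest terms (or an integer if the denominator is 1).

Let h_i = expected steps to first reach D from state i.
Boundary: h_D = 0.
First-step equations for the other states:
  h_A = 1 + 1/5*h_A + 7/15*h_B + 2/15*h_C + 1/5*h_D
  h_B = 1 + 11/15*h_A + 2/15*h_B + 1/15*h_C + 1/15*h_D
  h_C = 1 + 1/3*h_A + 1/15*h_B + 8/15*h_C + 1/15*h_D

Substituting h_D = 0 and rearranging gives the linear system (I - Q) h = 1:
  [4/5, -7/15, -2/15] . (h_A, h_B, h_C) = 1
  [-11/15, 13/15, -1/15] . (h_A, h_B, h_C) = 1
  [-1/3, -1/15, 7/15] . (h_A, h_B, h_C) = 1

Solving yields:
  h_A = 435/59
  h_B = 475/59
  h_C = 505/59

Starting state is A, so the expected hitting time is h_A = 435/59.

Answer: 435/59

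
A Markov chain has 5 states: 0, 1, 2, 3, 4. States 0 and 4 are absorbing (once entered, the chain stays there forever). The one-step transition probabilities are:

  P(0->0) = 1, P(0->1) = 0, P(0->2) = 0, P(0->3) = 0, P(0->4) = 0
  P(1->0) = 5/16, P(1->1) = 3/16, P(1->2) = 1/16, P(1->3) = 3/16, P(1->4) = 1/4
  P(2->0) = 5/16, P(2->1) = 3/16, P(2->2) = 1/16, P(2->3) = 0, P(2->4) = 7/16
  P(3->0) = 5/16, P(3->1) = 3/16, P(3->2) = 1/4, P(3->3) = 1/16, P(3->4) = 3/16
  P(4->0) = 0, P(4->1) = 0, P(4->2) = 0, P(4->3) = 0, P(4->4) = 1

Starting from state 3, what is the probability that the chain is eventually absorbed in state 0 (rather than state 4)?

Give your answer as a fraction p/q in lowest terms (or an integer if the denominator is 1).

Answer: 1520/2709

Derivation:
Let a_i = P(absorbed in 0 | start in state i).
Boundary conditions: a_0 = 1, a_4 = 0.
For each transient state i, a_i = sum_j P(i->j) * a_j:
  a_1 = 5/16*a_0 + 3/16*a_1 + 1/16*a_2 + 3/16*a_3 + 1/4*a_4
  a_2 = 5/16*a_0 + 3/16*a_1 + 1/16*a_2 + 0*a_3 + 7/16*a_4
  a_3 = 5/16*a_0 + 3/16*a_1 + 1/4*a_2 + 1/16*a_3 + 3/16*a_4

Substituting a_0 = 1 and a_4 = 0, rearrange to (I - Q) a = r where r[i] = P(i -> 0):
  [13/16, -1/16, -3/16] . (a_1, a_2, a_3) = 5/16
  [-3/16, 15/16, 0] . (a_1, a_2, a_3) = 5/16
  [-3/16, -1/4, 15/16] . (a_1, a_2, a_3) = 5/16

Solving yields:
  a_1 = 165/301
  a_2 = 400/903
  a_3 = 1520/2709

Starting state is 3, so the absorption probability is a_3 = 1520/2709.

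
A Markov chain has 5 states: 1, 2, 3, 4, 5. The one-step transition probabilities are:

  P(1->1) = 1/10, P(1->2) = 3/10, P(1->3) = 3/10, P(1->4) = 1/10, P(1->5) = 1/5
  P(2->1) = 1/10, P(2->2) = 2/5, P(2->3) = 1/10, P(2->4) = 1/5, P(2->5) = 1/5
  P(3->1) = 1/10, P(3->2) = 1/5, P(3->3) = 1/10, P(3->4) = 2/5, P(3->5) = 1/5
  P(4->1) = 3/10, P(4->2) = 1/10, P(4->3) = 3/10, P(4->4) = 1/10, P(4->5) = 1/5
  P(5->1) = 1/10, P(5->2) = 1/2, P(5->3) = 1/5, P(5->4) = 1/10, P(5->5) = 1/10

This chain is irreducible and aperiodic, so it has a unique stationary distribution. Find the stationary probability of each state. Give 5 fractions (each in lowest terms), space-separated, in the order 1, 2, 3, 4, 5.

The stationary distribution satisfies pi = pi * P, i.e.:
  pi_1 = 1/10*pi_1 + 1/10*pi_2 + 1/10*pi_3 + 3/10*pi_4 + 1/10*pi_5
  pi_2 = 3/10*pi_1 + 2/5*pi_2 + 1/5*pi_3 + 1/10*pi_4 + 1/2*pi_5
  pi_3 = 3/10*pi_1 + 1/10*pi_2 + 1/10*pi_3 + 3/10*pi_4 + 1/5*pi_5
  pi_4 = 1/10*pi_1 + 1/5*pi_2 + 2/5*pi_3 + 1/10*pi_4 + 1/10*pi_5
  pi_5 = 1/5*pi_1 + 1/5*pi_2 + 1/5*pi_3 + 1/5*pi_4 + 1/10*pi_5
with normalization: pi_1 + pi_2 + pi_3 + pi_4 + pi_5 = 1.

Using the first 4 balance equations plus normalization, the linear system A*pi = b is:
  [-9/10, 1/10, 1/10, 3/10, 1/10] . pi = 0
  [3/10, -3/5, 1/5, 1/10, 1/2] . pi = 0
  [3/10, 1/10, -9/10, 3/10, 1/5] . pi = 0
  [1/10, 1/5, 2/5, -9/10, 1/10] . pi = 0
  [1, 1, 1, 1, 1] . pi = 1

Solving yields:
  pi_1 = 809/5896
  pi_2 = 230/737
  pi_3 = 49/268
  pi_4 = 1097/5896
  pi_5 = 2/11

Verification (pi * P):
  809/5896*1/10 + 230/737*1/10 + 49/268*1/10 + 1097/5896*3/10 + 2/11*1/10 = 809/5896 = pi_1  (ok)
  809/5896*3/10 + 230/737*2/5 + 49/268*1/5 + 1097/5896*1/10 + 2/11*1/2 = 230/737 = pi_2  (ok)
  809/5896*3/10 + 230/737*1/10 + 49/268*1/10 + 1097/5896*3/10 + 2/11*1/5 = 49/268 = pi_3  (ok)
  809/5896*1/10 + 230/737*1/5 + 49/268*2/5 + 1097/5896*1/10 + 2/11*1/10 = 1097/5896 = pi_4  (ok)
  809/5896*1/5 + 230/737*1/5 + 49/268*1/5 + 1097/5896*1/5 + 2/11*1/10 = 2/11 = pi_5  (ok)

Answer: 809/5896 230/737 49/268 1097/5896 2/11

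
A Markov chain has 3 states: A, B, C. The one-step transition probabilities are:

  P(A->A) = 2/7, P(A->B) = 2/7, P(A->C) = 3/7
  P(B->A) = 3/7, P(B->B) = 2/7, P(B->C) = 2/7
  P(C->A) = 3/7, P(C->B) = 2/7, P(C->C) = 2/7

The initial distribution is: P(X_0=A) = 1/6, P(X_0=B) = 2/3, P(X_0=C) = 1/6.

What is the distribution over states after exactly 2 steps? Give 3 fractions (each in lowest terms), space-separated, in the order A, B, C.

Answer: 109/294 2/7 101/294

Derivation:
Propagating the distribution step by step (d_{t+1} = d_t * P):
d_0 = (A=1/6, B=2/3, C=1/6)
  d_1[A] = 1/6*2/7 + 2/3*3/7 + 1/6*3/7 = 17/42
  d_1[B] = 1/6*2/7 + 2/3*2/7 + 1/6*2/7 = 2/7
  d_1[C] = 1/6*3/7 + 2/3*2/7 + 1/6*2/7 = 13/42
d_1 = (A=17/42, B=2/7, C=13/42)
  d_2[A] = 17/42*2/7 + 2/7*3/7 + 13/42*3/7 = 109/294
  d_2[B] = 17/42*2/7 + 2/7*2/7 + 13/42*2/7 = 2/7
  d_2[C] = 17/42*3/7 + 2/7*2/7 + 13/42*2/7 = 101/294
d_2 = (A=109/294, B=2/7, C=101/294)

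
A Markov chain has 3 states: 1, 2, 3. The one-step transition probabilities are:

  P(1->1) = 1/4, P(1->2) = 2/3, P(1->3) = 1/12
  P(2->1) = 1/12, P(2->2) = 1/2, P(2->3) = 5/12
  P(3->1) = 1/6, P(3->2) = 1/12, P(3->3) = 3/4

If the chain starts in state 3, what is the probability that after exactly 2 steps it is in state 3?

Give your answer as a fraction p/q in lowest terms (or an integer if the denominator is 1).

Computing P^2 by repeated multiplication:
P^1 =
  1: [1/4, 2/3, 1/12]
  2: [1/12, 1/2, 5/12]
  3: [1/6, 1/12, 3/4]
P^2 =
  1: [19/144, 73/144, 13/36]
  2: [19/144, 49/144, 19/36]
  3: [25/144, 31/144, 11/18]

(P^2)[3 -> 3] = 11/18

Answer: 11/18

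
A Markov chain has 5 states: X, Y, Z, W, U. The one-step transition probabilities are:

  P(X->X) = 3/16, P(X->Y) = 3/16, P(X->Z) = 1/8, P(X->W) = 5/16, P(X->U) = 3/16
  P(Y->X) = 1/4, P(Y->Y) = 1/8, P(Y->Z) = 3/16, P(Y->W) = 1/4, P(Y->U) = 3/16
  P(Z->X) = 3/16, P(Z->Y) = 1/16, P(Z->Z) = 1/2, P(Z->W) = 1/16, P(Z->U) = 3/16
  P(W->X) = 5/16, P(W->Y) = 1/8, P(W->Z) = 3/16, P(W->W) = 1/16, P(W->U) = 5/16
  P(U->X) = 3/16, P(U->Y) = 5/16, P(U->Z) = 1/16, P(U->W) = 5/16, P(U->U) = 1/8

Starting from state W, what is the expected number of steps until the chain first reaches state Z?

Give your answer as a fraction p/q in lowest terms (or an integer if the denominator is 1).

Let h_i = expected steps to first reach Z from state i.
Boundary: h_Z = 0.
First-step equations for the other states:
  h_X = 1 + 3/16*h_X + 3/16*h_Y + 1/8*h_Z + 5/16*h_W + 3/16*h_U
  h_Y = 1 + 1/4*h_X + 1/8*h_Y + 3/16*h_Z + 1/4*h_W + 3/16*h_U
  h_W = 1 + 5/16*h_X + 1/8*h_Y + 3/16*h_Z + 1/16*h_W + 5/16*h_U
  h_U = 1 + 3/16*h_X + 5/16*h_Y + 1/16*h_Z + 5/16*h_W + 1/8*h_U

Substituting h_Z = 0 and rearranging gives the linear system (I - Q) h = 1:
  [13/16, -3/16, -5/16, -3/16] . (h_X, h_Y, h_W, h_U) = 1
  [-1/4, 7/8, -1/4, -3/16] . (h_X, h_Y, h_W, h_U) = 1
  [-5/16, -1/8, 15/16, -5/16] . (h_X, h_Y, h_W, h_U) = 1
  [-3/16, -5/16, -5/16, 7/8] . (h_X, h_Y, h_W, h_U) = 1

Solving yields:
  h_X = 5767/801
  h_Y = 1814/267
  h_W = 5525/801
  h_U = 6068/801

Starting state is W, so the expected hitting time is h_W = 5525/801.

Answer: 5525/801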